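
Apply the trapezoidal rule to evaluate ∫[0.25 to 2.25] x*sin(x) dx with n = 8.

f(x) = x*sin(x)
a = 0.25, b = 2.25, n = 8
h = (b - a)/n = 0.250000

Trapezoidal rule: (h/2)[f(x₀) + 2f(x₁) + 2f(x₂) + ... + f(xₙ)]

x_0 = 0.2500, f(x_0) = 0.061851, coefficient = 1
x_1 = 0.5000, f(x_1) = 0.239713, coefficient = 2
x_2 = 0.7500, f(x_2) = 0.511229, coefficient = 2
x_3 = 1.0000, f(x_3) = 0.841471, coefficient = 2
x_4 = 1.2500, f(x_4) = 1.186231, coefficient = 2
x_5 = 1.5000, f(x_5) = 1.496242, coefficient = 2
x_6 = 1.7500, f(x_6) = 1.721975, coefficient = 2
x_7 = 2.0000, f(x_7) = 1.818595, coefficient = 2
x_8 = 2.2500, f(x_8) = 1.750665, coefficient = 1

I ≈ (0.250000/2) × 17.443428 = 2.180429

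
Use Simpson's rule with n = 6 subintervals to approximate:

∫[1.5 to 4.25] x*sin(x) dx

f(x) = x*sin(x)
a = 1.5, b = 4.25, n = 6
h = (b - a)/n = 0.458333

Simpson's rule: (h/3)[f(x₀) + 4f(x₁) + 2f(x₂) + ... + f(xₙ)]

x_0 = 1.5000, f(x_0) = 1.496242, coefficient = 1
x_1 = 1.9583, f(x_1) = 1.813109, coefficient = 4
x_2 = 2.4167, f(x_2) = 1.602443, coefficient = 2
x_3 = 2.8750, f(x_3) = 0.757407, coefficient = 4
x_4 = 3.3333, f(x_4) = -0.635227, coefficient = 2
x_5 = 3.7917, f(x_5) = -2.294889, coefficient = 4
x_6 = 4.2500, f(x_6) = -3.803705, coefficient = 1

I ≈ (0.458333/3) × 0.729480 = 0.111448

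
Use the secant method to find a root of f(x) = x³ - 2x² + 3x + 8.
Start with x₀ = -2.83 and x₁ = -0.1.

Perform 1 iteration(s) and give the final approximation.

f(x) = x³ - 2x² + 3x + 8
x₀ = -2.83, x₁ = -0.1

Secant formula: x_{n+1} = x_n - f(x_n)(x_n - x_{n-1})/(f(x_n) - f(x_{n-1}))

Iteration 1:
  f(-2.830000) = -39.172987
  f(-0.100000) = 7.679000
  x_2 = -0.100000 - 7.679000×(-0.100000 - (-2.830000))/(7.679000 - (-39.172987))
       = -0.547445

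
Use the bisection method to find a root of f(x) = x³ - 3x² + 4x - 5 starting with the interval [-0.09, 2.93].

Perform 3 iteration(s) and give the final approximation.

f(x) = x³ - 3x² + 4x - 5
Initial interval: [-0.09, 2.93]

Iteration 1:
  c_1 = (-0.090000 + 2.930000)/2 = 1.420000
  f(c_1) = f(1.420000) = -2.505912
  f(a) × f(c) ≥ 0, new interval: [1.420000, 2.930000]
Iteration 2:
  c_2 = (1.420000 + 2.930000)/2 = 2.175000
  f(c_2) = f(2.175000) = -0.202766
  f(a) × f(c) ≥ 0, new interval: [2.175000, 2.930000]
Iteration 3:
  c_3 = (2.175000 + 2.930000)/2 = 2.552500
  f(c_3) = f(2.552500) = 2.294423
  f(a) × f(c) < 0, new interval: [2.175000, 2.552500]

After 3 iteration(s), the approximation is c_3 = 2.552500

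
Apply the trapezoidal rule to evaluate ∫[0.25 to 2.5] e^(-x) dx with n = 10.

f(x) = e^(-x)
a = 0.25, b = 2.5, n = 10
h = (b - a)/n = 0.225000

Trapezoidal rule: (h/2)[f(x₀) + 2f(x₁) + 2f(x₂) + ... + f(xₙ)]

x_0 = 0.2500, f(x_0) = 0.778801, coefficient = 1
x_1 = 0.4750, f(x_1) = 0.621885, coefficient = 2
x_2 = 0.7000, f(x_2) = 0.496585, coefficient = 2
x_3 = 0.9250, f(x_3) = 0.396531, coefficient = 2
x_4 = 1.1500, f(x_4) = 0.316637, coefficient = 2
x_5 = 1.3750, f(x_5) = 0.252840, coefficient = 2
x_6 = 1.6000, f(x_6) = 0.201897, coefficient = 2
x_7 = 1.8250, f(x_7) = 0.161218, coefficient = 2
x_8 = 2.0500, f(x_8) = 0.128735, coefficient = 2
x_9 = 2.2750, f(x_9) = 0.102797, coefficient = 2
x_10 = 2.5000, f(x_10) = 0.082085, coefficient = 1

I ≈ (0.225000/2) × 6.219134 = 0.699653
Exact value: 0.696716
Error: 0.002937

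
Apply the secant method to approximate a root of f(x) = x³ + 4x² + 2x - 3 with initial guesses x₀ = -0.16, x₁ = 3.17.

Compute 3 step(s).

f(x) = x³ + 4x² + 2x - 3
x₀ = -0.16, x₁ = 3.17

Secant formula: x_{n+1} = x_n - f(x_n)(x_n - x_{n-1})/(f(x_n) - f(x_{n-1}))

Iteration 1:
  f(-0.160000) = -3.221696
  f(3.170000) = 75.390613
  x_2 = 3.170000 - 75.390613×(3.170000 - (-0.160000))/(75.390613 - (-3.221696))
       = -0.023530
Iteration 2:
  f(3.170000) = 75.390613
  f(-0.023530) = -3.044858
  x_3 = -0.023530 - (-3.044858)×(-0.023530 - 3.170000)/(-3.044858 - 75.390613)
       = 0.100443
Iteration 3:
  f(-0.023530) = -3.044858
  f(0.100443) = -2.757746
  x_4 = 0.100443 - (-2.757746)×(0.100443 - (-0.023530))/(-2.757746 - (-3.044858))
       = 1.291214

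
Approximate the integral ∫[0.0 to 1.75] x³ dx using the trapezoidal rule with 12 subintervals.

f(x) = x³
a = 0.0, b = 1.75, n = 12
h = (b - a)/n = 0.145833

Trapezoidal rule: (h/2)[f(x₀) + 2f(x₁) + 2f(x₂) + ... + f(xₙ)]

x_0 = 0.0000, f(x_0) = 0.000000, coefficient = 1
x_1 = 0.1458, f(x_1) = 0.003101, coefficient = 2
x_2 = 0.2917, f(x_2) = 0.024812, coefficient = 2
x_3 = 0.4375, f(x_3) = 0.083740, coefficient = 2
x_4 = 0.5833, f(x_4) = 0.198495, coefficient = 2
x_5 = 0.7292, f(x_5) = 0.387686, coefficient = 2
x_6 = 0.8750, f(x_6) = 0.669922, coefficient = 2
x_7 = 1.0208, f(x_7) = 1.063811, coefficient = 2
x_8 = 1.1667, f(x_8) = 1.587963, coefficient = 2
x_9 = 1.3125, f(x_9) = 2.260986, coefficient = 2
x_10 = 1.4583, f(x_10) = 3.101490, coefficient = 2
x_11 = 1.6042, f(x_11) = 4.128083, coefficient = 2
x_12 = 1.7500, f(x_12) = 5.359375, coefficient = 1

I ≈ (0.145833/2) × 32.379557 = 2.361009
Exact value: 2.344727
Error: 0.016283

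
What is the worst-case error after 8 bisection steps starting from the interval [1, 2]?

Bisection error bound: |error| ≤ (b-a)/2^n
|error| ≤ (2 - 1)/2^8 = 1/2^8
|error| ≤ 0.0039062500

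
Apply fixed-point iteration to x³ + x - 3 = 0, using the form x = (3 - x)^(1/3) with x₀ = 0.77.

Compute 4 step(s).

Equation: x³ + x - 3 = 0
Fixed-point form: x = (3 - x)^(1/3)
x₀ = 0.77

x_1 = g(0.770000) = 1.306477
x_2 = g(1.306477) = 1.191966
x_3 = g(1.191966) = 1.218248
x_4 = g(1.218248) = 1.212316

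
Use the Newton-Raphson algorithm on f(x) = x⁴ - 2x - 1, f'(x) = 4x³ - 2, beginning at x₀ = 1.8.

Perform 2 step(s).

f(x) = x⁴ - 2x - 1
f'(x) = 4x³ - 2
x₀ = 1.8

Newton-Raphson formula: x_{n+1} = x_n - f(x_n)/f'(x_n)

Iteration 1:
  f(1.800000) = 5.897600
  f'(1.800000) = 21.328000
  x_1 = 1.800000 - 5.897600/21.328000 = 1.523481
Iteration 2:
  f(1.523481) = 1.340051
  f'(1.523481) = 12.143960
  x_2 = 1.523481 - 1.340051/12.143960 = 1.413134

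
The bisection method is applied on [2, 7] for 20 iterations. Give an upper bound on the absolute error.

Bisection error bound: |error| ≤ (b-a)/2^n
|error| ≤ (7 - 2)/2^20 = 5/2^20
|error| ≤ 0.0000047684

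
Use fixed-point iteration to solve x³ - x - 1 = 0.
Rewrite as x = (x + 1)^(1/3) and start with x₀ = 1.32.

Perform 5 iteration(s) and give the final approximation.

Equation: x³ - x - 1 = 0
Fixed-point form: x = (x + 1)^(1/3)
x₀ = 1.32

x_1 = g(1.320000) = 1.323821
x_2 = g(1.323821) = 1.324548
x_3 = g(1.324548) = 1.324686
x_4 = g(1.324686) = 1.324712
x_5 = g(1.324712) = 1.324717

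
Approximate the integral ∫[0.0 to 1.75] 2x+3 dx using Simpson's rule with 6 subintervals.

f(x) = 2x+3
a = 0.0, b = 1.75, n = 6
h = (b - a)/n = 0.291667

Simpson's rule: (h/3)[f(x₀) + 4f(x₁) + 2f(x₂) + ... + f(xₙ)]

x_0 = 0.0000, f(x_0) = 3.000000, coefficient = 1
x_1 = 0.2917, f(x_1) = 3.583333, coefficient = 4
x_2 = 0.5833, f(x_2) = 4.166667, coefficient = 2
x_3 = 0.8750, f(x_3) = 4.750000, coefficient = 4
x_4 = 1.1667, f(x_4) = 5.333333, coefficient = 2
x_5 = 1.4583, f(x_5) = 5.916667, coefficient = 4
x_6 = 1.7500, f(x_6) = 6.500000, coefficient = 1

I ≈ (0.291667/3) × 85.500000 = 8.312500
Exact value: 8.312500
Error: 0.000000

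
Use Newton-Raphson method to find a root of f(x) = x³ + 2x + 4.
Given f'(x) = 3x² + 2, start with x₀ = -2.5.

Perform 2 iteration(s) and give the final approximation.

f(x) = x³ + 2x + 4
f'(x) = 3x² + 2
x₀ = -2.5

Newton-Raphson formula: x_{n+1} = x_n - f(x_n)/f'(x_n)

Iteration 1:
  f(-2.500000) = -16.625000
  f'(-2.500000) = 20.750000
  x_1 = -2.500000 - (-16.625000)/20.750000 = -1.698795
Iteration 2:
  f(-1.698795) = -4.300152
  f'(-1.698795) = 10.657715
  x_2 = -1.698795 - (-4.300152)/10.657715 = -1.295317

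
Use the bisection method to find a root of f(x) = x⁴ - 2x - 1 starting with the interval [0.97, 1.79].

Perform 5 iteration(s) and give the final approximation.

f(x) = x⁴ - 2x - 1
Initial interval: [0.97, 1.79]

Iteration 1:
  c_1 = (0.970000 + 1.790000)/2 = 1.380000
  f(c_1) = f(1.380000) = -0.133261
  f(a) × f(c) ≥ 0, new interval: [1.380000, 1.790000]
Iteration 2:
  c_2 = (1.380000 + 1.790000)/2 = 1.585000
  f(c_2) = f(1.585000) = 2.141274
  f(a) × f(c) < 0, new interval: [1.380000, 1.585000]
Iteration 3:
  c_3 = (1.380000 + 1.585000)/2 = 1.482500
  f(c_3) = f(1.482500) = 0.865352
  f(a) × f(c) < 0, new interval: [1.380000, 1.482500]
Iteration 4:
  c_4 = (1.380000 + 1.482500)/2 = 1.431250
  f(c_4) = f(1.431250) = 0.333756
  f(a) × f(c) < 0, new interval: [1.380000, 1.431250]
Iteration 5:
  c_5 = (1.380000 + 1.431250)/2 = 1.405625
  f(c_5) = f(1.405625) = 0.092463
  f(a) × f(c) < 0, new interval: [1.380000, 1.405625]

After 5 iteration(s), the approximation is c_5 = 1.405625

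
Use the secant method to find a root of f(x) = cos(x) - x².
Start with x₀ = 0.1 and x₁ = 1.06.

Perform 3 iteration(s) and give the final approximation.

f(x) = cos(x) - x²
x₀ = 0.1, x₁ = 1.06

Secant formula: x_{n+1} = x_n - f(x_n)(x_n - x_{n-1})/(f(x_n) - f(x_{n-1}))

Iteration 1:
  f(0.100000) = 0.985004
  f(1.060000) = -0.634728
  x_2 = 1.060000 - (-0.634728)×(1.060000 - 0.100000)/(-0.634728 - 0.985004)
       = 0.683803
Iteration 2:
  f(1.060000) = -0.634728
  f(0.683803) = 0.307590
  x_3 = 0.683803 - 0.307590×(0.683803 - 1.060000)/(0.307590 - (-0.634728))
       = 0.806600
Iteration 3:
  f(0.683803) = 0.307590
  f(0.806600) = 0.041352
  x_4 = 0.806600 - 0.041352×(0.806600 - 0.683803)/(0.041352 - 0.307590)
       = 0.825674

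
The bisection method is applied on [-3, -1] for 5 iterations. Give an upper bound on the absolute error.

Bisection error bound: |error| ≤ (b-a)/2^n
|error| ≤ (-1 - (-3))/2^5 = 2/2^5
|error| ≤ 0.0625000000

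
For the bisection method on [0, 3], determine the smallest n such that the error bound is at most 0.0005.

We need (b-a)/2^n ≤ 0.0005
(3 - 0)/2^n ≤ 0.0005
3/2^n ≤ 0.0005
2^n ≥ 6000
n ≥ log₂(6000) = 12.55
n ≥ 13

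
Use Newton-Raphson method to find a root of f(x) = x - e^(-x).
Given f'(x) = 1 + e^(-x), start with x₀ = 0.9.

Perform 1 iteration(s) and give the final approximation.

f(x) = x - e^(-x)
f'(x) = 1 + e^(-x)
x₀ = 0.9

Newton-Raphson formula: x_{n+1} = x_n - f(x_n)/f'(x_n)

Iteration 1:
  f(0.900000) = 0.493430
  f'(0.900000) = 1.406570
  x_1 = 0.900000 - 0.493430/1.406570 = 0.549196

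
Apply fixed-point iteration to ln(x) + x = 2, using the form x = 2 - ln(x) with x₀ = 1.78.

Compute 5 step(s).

Equation: ln(x) + x = 2
Fixed-point form: x = 2 - ln(x)
x₀ = 1.78

x_1 = g(1.780000) = 1.423387
x_2 = g(1.423387) = 1.646961
x_3 = g(1.646961) = 1.501068
x_4 = g(1.501068) = 1.593823
x_5 = g(1.593823) = 1.533864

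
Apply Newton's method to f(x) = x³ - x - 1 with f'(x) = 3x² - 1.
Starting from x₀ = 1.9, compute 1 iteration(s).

f(x) = x³ - x - 1
f'(x) = 3x² - 1
x₀ = 1.9

Newton-Raphson formula: x_{n+1} = x_n - f(x_n)/f'(x_n)

Iteration 1:
  f(1.900000) = 3.959000
  f'(1.900000) = 9.830000
  x_1 = 1.900000 - 3.959000/9.830000 = 1.497253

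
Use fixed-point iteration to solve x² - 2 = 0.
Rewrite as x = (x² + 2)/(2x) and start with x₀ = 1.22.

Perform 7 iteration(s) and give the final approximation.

Equation: x² - 2 = 0
Fixed-point form: x = (x² + 2)/(2x)
x₀ = 1.22

x_1 = g(1.220000) = 1.429672
x_2 = g(1.429672) = 1.414297
x_3 = g(1.414297) = 1.414214
x_4 = g(1.414214) = 1.414214
x_5 = g(1.414214) = 1.414214
x_6 = g(1.414214) = 1.414214
x_7 = g(1.414214) = 1.414214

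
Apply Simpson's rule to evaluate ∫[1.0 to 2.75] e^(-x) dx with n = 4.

f(x) = e^(-x)
a = 1.0, b = 2.75, n = 4
h = (b - a)/n = 0.437500

Simpson's rule: (h/3)[f(x₀) + 4f(x₁) + 2f(x₂) + ... + f(xₙ)]

x_0 = 1.0000, f(x_0) = 0.367879, coefficient = 1
x_1 = 1.4375, f(x_1) = 0.237521, coefficient = 4
x_2 = 1.8750, f(x_2) = 0.153355, coefficient = 2
x_3 = 2.3125, f(x_3) = 0.099013, coefficient = 4
x_4 = 2.7500, f(x_4) = 0.063928, coefficient = 1

I ≈ (0.437500/3) × 2.084654 = 0.304012
Exact value: 0.303952
Error: 0.000060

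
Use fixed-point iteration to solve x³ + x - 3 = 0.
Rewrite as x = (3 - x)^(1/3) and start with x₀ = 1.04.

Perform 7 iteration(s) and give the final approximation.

Equation: x³ + x - 3 = 0
Fixed-point form: x = (3 - x)^(1/3)
x₀ = 1.04

x_1 = g(1.040000) = 1.251465
x_2 = g(1.251465) = 1.204735
x_3 = g(1.204735) = 1.215373
x_4 = g(1.215373) = 1.212967
x_5 = g(1.212967) = 1.213512
x_6 = g(1.213512) = 1.213389
x_7 = g(1.213389) = 1.213417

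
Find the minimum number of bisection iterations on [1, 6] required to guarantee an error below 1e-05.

We need (b-a)/2^n ≤ 1e-05
(6 - 1)/2^n ≤ 1e-05
5/2^n ≤ 1e-05
2^n ≥ 500000
n ≥ log₂(500000) = 18.93
n ≥ 19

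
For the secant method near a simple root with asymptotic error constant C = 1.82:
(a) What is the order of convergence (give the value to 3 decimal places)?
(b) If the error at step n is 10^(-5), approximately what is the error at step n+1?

(a) Secant method has superlinear convergence with order φ = (1+√5)/2 ≈ 1.618.
    This means |e_{n+1}| ≈ C|e_n|^1.618.

(b) With |e_n| = 10^(-5) and C = 1.82:
    |e_{n+1}| ≈ 1.82 × (10^(-5))^1.618 = 1.82 × 10^(-8.09)

(a) ≈ 1.618 (golden ratio); (b) |e_{n+1}| ≈ 1.479e-08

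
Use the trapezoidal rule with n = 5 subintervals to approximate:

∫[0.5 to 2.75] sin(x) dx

f(x) = sin(x)
a = 0.5, b = 2.75, n = 5
h = (b - a)/n = 0.450000

Trapezoidal rule: (h/2)[f(x₀) + 2f(x₁) + 2f(x₂) + ... + f(xₙ)]

x_0 = 0.5000, f(x_0) = 0.479426, coefficient = 1
x_1 = 0.9500, f(x_1) = 0.813416, coefficient = 2
x_2 = 1.4000, f(x_2) = 0.985450, coefficient = 2
x_3 = 1.8500, f(x_3) = 0.961275, coefficient = 2
x_4 = 2.3000, f(x_4) = 0.745705, coefficient = 2
x_5 = 2.7500, f(x_5) = 0.381661, coefficient = 1

I ≈ (0.450000/2) × 7.872778 = 1.771375
Exact value: 1.801885
Error: 0.030510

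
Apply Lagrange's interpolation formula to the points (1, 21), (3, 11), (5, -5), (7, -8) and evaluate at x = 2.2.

Lagrange interpolation formula:
P(x) = Σ yᵢ × Lᵢ(x)
where Lᵢ(x) = Π_{j≠i} (x - xⱼ)/(xᵢ - xⱼ)

L_0(2.2) = (2.2 - 3)/(1 - 3) × (2.2 - 5)/(1 - 5) × (2.2 - 7)/(1 - 7) = 0.224000
L_1(2.2) = (2.2 - 1)/(3 - 1) × (2.2 - 5)/(3 - 5) × (2.2 - 7)/(3 - 7) = 1.008000
L_2(2.2) = (2.2 - 1)/(5 - 1) × (2.2 - 3)/(5 - 3) × (2.2 - 7)/(5 - 7) = -0.288000
L_3(2.2) = (2.2 - 1)/(7 - 1) × (2.2 - 3)/(7 - 3) × (2.2 - 5)/(7 - 5) = 0.056000

P(2.2) = 21×L_0(2.2) + 11×L_1(2.2) + (-5)×L_2(2.2) + (-8)×L_3(2.2)
P(2.2) = 16.784000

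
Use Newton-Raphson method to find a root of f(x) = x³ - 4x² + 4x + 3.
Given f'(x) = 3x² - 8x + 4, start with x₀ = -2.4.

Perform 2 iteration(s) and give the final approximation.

f(x) = x³ - 4x² + 4x + 3
f'(x) = 3x² - 8x + 4
x₀ = -2.4

Newton-Raphson formula: x_{n+1} = x_n - f(x_n)/f'(x_n)

Iteration 1:
  f(-2.400000) = -43.464000
  f'(-2.400000) = 40.480000
  x_1 = -2.400000 - (-43.464000)/40.480000 = -1.326285
Iteration 2:
  f(-1.326285) = -11.674237
  f'(-1.326285) = 19.887369
  x_2 = -1.326285 - (-11.674237)/19.887369 = -0.739267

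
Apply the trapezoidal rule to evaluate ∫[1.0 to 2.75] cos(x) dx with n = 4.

f(x) = cos(x)
a = 1.0, b = 2.75, n = 4
h = (b - a)/n = 0.437500

Trapezoidal rule: (h/2)[f(x₀) + 2f(x₁) + 2f(x₂) + ... + f(xₙ)]

x_0 = 1.0000, f(x_0) = 0.540302, coefficient = 1
x_1 = 1.4375, f(x_1) = 0.132902, coefficient = 2
x_2 = 1.8750, f(x_2) = -0.299534, coefficient = 2
x_3 = 2.3125, f(x_3) = -0.675545, coefficient = 2
x_4 = 2.7500, f(x_4) = -0.924302, coefficient = 1

I ≈ (0.437500/2) × -2.068353 = -0.452452
Exact value: -0.459810
Error: 0.007358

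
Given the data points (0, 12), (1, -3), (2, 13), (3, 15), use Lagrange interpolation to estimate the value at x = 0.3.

Lagrange interpolation formula:
P(x) = Σ yᵢ × Lᵢ(x)
where Lᵢ(x) = Π_{j≠i} (x - xⱼ)/(xᵢ - xⱼ)

L_0(0.3) = (0.3 - 1)/(0 - 1) × (0.3 - 2)/(0 - 2) × (0.3 - 3)/(0 - 3) = 0.535500
L_1(0.3) = (0.3 - 0)/(1 - 0) × (0.3 - 2)/(1 - 2) × (0.3 - 3)/(1 - 3) = 0.688500
L_2(0.3) = (0.3 - 0)/(2 - 0) × (0.3 - 1)/(2 - 1) × (0.3 - 3)/(2 - 3) = -0.283500
L_3(0.3) = (0.3 - 0)/(3 - 0) × (0.3 - 1)/(3 - 1) × (0.3 - 2)/(3 - 2) = 0.059500

P(0.3) = 12×L_0(0.3) + (-3)×L_1(0.3) + 13×L_2(0.3) + 15×L_3(0.3)
P(0.3) = 1.567500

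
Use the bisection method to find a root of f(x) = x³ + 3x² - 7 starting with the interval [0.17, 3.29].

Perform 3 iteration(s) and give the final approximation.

f(x) = x³ + 3x² - 7
Initial interval: [0.17, 3.29]

Iteration 1:
  c_1 = (0.170000 + 3.290000)/2 = 1.730000
  f(c_1) = f(1.730000) = 7.156417
  f(a) × f(c) < 0, new interval: [0.170000, 1.730000]
Iteration 2:
  c_2 = (0.170000 + 1.730000)/2 = 0.950000
  f(c_2) = f(0.950000) = -3.435125
  f(a) × f(c) ≥ 0, new interval: [0.950000, 1.730000]
Iteration 3:
  c_3 = (0.950000 + 1.730000)/2 = 1.340000
  f(c_3) = f(1.340000) = 0.792904
  f(a) × f(c) < 0, new interval: [0.950000, 1.340000]

After 3 iteration(s), the approximation is c_3 = 1.340000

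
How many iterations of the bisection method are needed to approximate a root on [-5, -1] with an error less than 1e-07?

We need (b-a)/2^n ≤ 1e-07
(-1 - (-5))/2^n ≤ 1e-07
4/2^n ≤ 1e-07
2^n ≥ 40000000
n ≥ log₂(40000000) = 25.25
n ≥ 26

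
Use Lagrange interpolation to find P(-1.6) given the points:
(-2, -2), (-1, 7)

Lagrange interpolation formula:
P(x) = Σ yᵢ × Lᵢ(x)
where Lᵢ(x) = Π_{j≠i} (x - xⱼ)/(xᵢ - xⱼ)

L_0(-1.6) = (-1.6 - (-1))/(-2 - (-1)) = 0.600000
L_1(-1.6) = (-1.6 - (-2))/(-1 - (-2)) = 0.400000

P(-1.6) = (-2)×L_0(-1.6) + 7×L_1(-1.6)
P(-1.6) = 1.600000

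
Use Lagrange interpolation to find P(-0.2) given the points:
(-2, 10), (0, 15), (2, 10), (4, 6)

Lagrange interpolation formula:
P(x) = Σ yᵢ × Lᵢ(x)
where Lᵢ(x) = Π_{j≠i} (x - xⱼ)/(xᵢ - xⱼ)

L_0(-0.2) = (-0.2 - 0)/(-2 - 0) × (-0.2 - 2)/(-2 - 2) × (-0.2 - 4)/(-2 - 4) = 0.038500
L_1(-0.2) = (-0.2 - (-2))/(0 - (-2)) × (-0.2 - 2)/(0 - 2) × (-0.2 - 4)/(0 - 4) = 1.039500
L_2(-0.2) = (-0.2 - (-2))/(2 - (-2)) × (-0.2 - 0)/(2 - 0) × (-0.2 - 4)/(2 - 4) = -0.094500
L_3(-0.2) = (-0.2 - (-2))/(4 - (-2)) × (-0.2 - 0)/(4 - 0) × (-0.2 - 2)/(4 - 2) = 0.016500

P(-0.2) = 10×L_0(-0.2) + 15×L_1(-0.2) + 10×L_2(-0.2) + 6×L_3(-0.2)
P(-0.2) = 15.131500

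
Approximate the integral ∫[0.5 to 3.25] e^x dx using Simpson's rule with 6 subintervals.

f(x) = e^x
a = 0.5, b = 3.25, n = 6
h = (b - a)/n = 0.458333

Simpson's rule: (h/3)[f(x₀) + 4f(x₁) + 2f(x₂) + ... + f(xₙ)]

x_0 = 0.5000, f(x_0) = 1.648721, coefficient = 1
x_1 = 0.9583, f(x_1) = 2.607347, coefficient = 4
x_2 = 1.4167, f(x_2) = 4.123353, coefficient = 2
x_3 = 1.8750, f(x_3) = 6.520819, coefficient = 4
x_4 = 2.3333, f(x_4) = 10.312259, coefficient = 2
x_5 = 2.7917, f(x_5) = 16.308177, coefficient = 4
x_6 = 3.2500, f(x_6) = 25.790340, coefficient = 1

I ≈ (0.458333/3) × 158.055660 = 24.147392
Exact value: 24.141619
Error: 0.005774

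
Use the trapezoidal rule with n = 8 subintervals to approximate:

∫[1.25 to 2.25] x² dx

f(x) = x²
a = 1.25, b = 2.25, n = 8
h = (b - a)/n = 0.125000

Trapezoidal rule: (h/2)[f(x₀) + 2f(x₁) + 2f(x₂) + ... + f(xₙ)]

x_0 = 1.2500, f(x_0) = 1.562500, coefficient = 1
x_1 = 1.3750, f(x_1) = 1.890625, coefficient = 2
x_2 = 1.5000, f(x_2) = 2.250000, coefficient = 2
x_3 = 1.6250, f(x_3) = 2.640625, coefficient = 2
x_4 = 1.7500, f(x_4) = 3.062500, coefficient = 2
x_5 = 1.8750, f(x_5) = 3.515625, coefficient = 2
x_6 = 2.0000, f(x_6) = 4.000000, coefficient = 2
x_7 = 2.1250, f(x_7) = 4.515625, coefficient = 2
x_8 = 2.2500, f(x_8) = 5.062500, coefficient = 1

I ≈ (0.125000/2) × 50.375000 = 3.148438
Exact value: 3.145833
Error: 0.002604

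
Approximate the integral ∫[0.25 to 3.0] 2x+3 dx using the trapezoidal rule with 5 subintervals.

f(x) = 2x+3
a = 0.25, b = 3.0, n = 5
h = (b - a)/n = 0.550000

Trapezoidal rule: (h/2)[f(x₀) + 2f(x₁) + 2f(x₂) + ... + f(xₙ)]

x_0 = 0.2500, f(x_0) = 3.500000, coefficient = 1
x_1 = 0.8000, f(x_1) = 4.600000, coefficient = 2
x_2 = 1.3500, f(x_2) = 5.700000, coefficient = 2
x_3 = 1.9000, f(x_3) = 6.800000, coefficient = 2
x_4 = 2.4500, f(x_4) = 7.900000, coefficient = 2
x_5 = 3.0000, f(x_5) = 9.000000, coefficient = 1

I ≈ (0.550000/2) × 62.500000 = 17.187500
Exact value: 17.187500
Error: 0.000000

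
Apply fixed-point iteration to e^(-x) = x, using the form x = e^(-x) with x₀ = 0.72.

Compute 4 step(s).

Equation: e^(-x) = x
Fixed-point form: x = e^(-x)
x₀ = 0.72

x_1 = g(0.720000) = 0.486752
x_2 = g(0.486752) = 0.614619
x_3 = g(0.614619) = 0.540847
x_4 = g(0.540847) = 0.582255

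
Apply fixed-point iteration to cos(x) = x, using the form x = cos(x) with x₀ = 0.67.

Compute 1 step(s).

Equation: cos(x) = x
Fixed-point form: x = cos(x)
x₀ = 0.67

x_1 = g(0.670000) = 0.783822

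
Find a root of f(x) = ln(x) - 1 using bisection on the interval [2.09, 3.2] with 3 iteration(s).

f(x) = ln(x) - 1
Initial interval: [2.09, 3.2]

Iteration 1:
  c_1 = (2.090000 + 3.200000)/2 = 2.645000
  f(c_1) = f(2.645000) = -0.027329
  f(a) × f(c) ≥ 0, new interval: [2.645000, 3.200000]
Iteration 2:
  c_2 = (2.645000 + 3.200000)/2 = 2.922500
  f(c_2) = f(2.922500) = 0.072439
  f(a) × f(c) < 0, new interval: [2.645000, 2.922500]
Iteration 3:
  c_3 = (2.645000 + 2.922500)/2 = 2.783750
  f(c_3) = f(2.783750) = 0.023799
  f(a) × f(c) < 0, new interval: [2.645000, 2.783750]

After 3 iteration(s), the approximation is c_3 = 2.783750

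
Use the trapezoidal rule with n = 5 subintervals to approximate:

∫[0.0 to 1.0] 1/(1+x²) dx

f(x) = 1/(1+x²)
a = 0.0, b = 1.0, n = 5
h = (b - a)/n = 0.200000

Trapezoidal rule: (h/2)[f(x₀) + 2f(x₁) + 2f(x₂) + ... + f(xₙ)]

x_0 = 0.0000, f(x_0) = 1.000000, coefficient = 1
x_1 = 0.2000, f(x_1) = 0.961538, coefficient = 2
x_2 = 0.4000, f(x_2) = 0.862069, coefficient = 2
x_3 = 0.6000, f(x_3) = 0.735294, coefficient = 2
x_4 = 0.8000, f(x_4) = 0.609756, coefficient = 2
x_5 = 1.0000, f(x_5) = 0.500000, coefficient = 1

I ≈ (0.200000/2) × 7.837315 = 0.783732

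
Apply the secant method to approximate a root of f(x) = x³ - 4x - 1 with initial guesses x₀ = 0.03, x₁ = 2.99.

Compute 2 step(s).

f(x) = x³ - 4x - 1
x₀ = 0.03, x₁ = 2.99

Secant formula: x_{n+1} = x_n - f(x_n)(x_n - x_{n-1})/(f(x_n) - f(x_{n-1}))

Iteration 1:
  f(0.030000) = -1.119973
  f(2.990000) = 13.770899
  x_2 = 2.990000 - 13.770899×(2.990000 - 0.030000)/(13.770899 - (-1.119973))
       = 0.252628
Iteration 2:
  f(2.990000) = 13.770899
  f(0.252628) = -1.994388
  x_3 = 0.252628 - (-1.994388)×(0.252628 - 2.990000)/(-1.994388 - 13.770899)
       = 0.598919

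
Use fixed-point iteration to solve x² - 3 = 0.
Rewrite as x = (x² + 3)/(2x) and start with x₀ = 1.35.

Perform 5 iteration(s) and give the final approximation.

Equation: x² - 3 = 0
Fixed-point form: x = (x² + 3)/(2x)
x₀ = 1.35

x_1 = g(1.350000) = 1.786111
x_2 = g(1.786111) = 1.732869
x_3 = g(1.732869) = 1.732051
x_4 = g(1.732051) = 1.732051
x_5 = g(1.732051) = 1.732051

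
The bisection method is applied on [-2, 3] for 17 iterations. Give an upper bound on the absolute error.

Bisection error bound: |error| ≤ (b-a)/2^n
|error| ≤ (3 - (-2))/2^17 = 5/2^17
|error| ≤ 0.0000381470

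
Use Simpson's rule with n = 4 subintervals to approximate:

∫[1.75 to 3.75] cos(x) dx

f(x) = cos(x)
a = 1.75, b = 3.75, n = 4
h = (b - a)/n = 0.500000

Simpson's rule: (h/3)[f(x₀) + 4f(x₁) + 2f(x₂) + ... + f(xₙ)]

x_0 = 1.7500, f(x_0) = -0.178246, coefficient = 1
x_1 = 2.2500, f(x_1) = -0.628174, coefficient = 4
x_2 = 2.7500, f(x_2) = -0.924302, coefficient = 2
x_3 = 3.2500, f(x_3) = -0.994130, coefficient = 4
x_4 = 3.7500, f(x_4) = -0.820559, coefficient = 1

I ≈ (0.500000/3) × -9.336623 = -1.556104
Exact value: -1.555547
Error: 0.000557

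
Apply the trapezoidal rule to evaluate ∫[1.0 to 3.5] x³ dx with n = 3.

f(x) = x³
a = 1.0, b = 3.5, n = 3
h = (b - a)/n = 0.833333

Trapezoidal rule: (h/2)[f(x₀) + 2f(x₁) + 2f(x₂) + ... + f(xₙ)]

x_0 = 1.0000, f(x_0) = 1.000000, coefficient = 1
x_1 = 1.8333, f(x_1) = 6.162037, coefficient = 2
x_2 = 2.6667, f(x_2) = 18.962963, coefficient = 2
x_3 = 3.5000, f(x_3) = 42.875000, coefficient = 1

I ≈ (0.833333/2) × 94.125000 = 39.218750
Exact value: 37.265625
Error: 1.953125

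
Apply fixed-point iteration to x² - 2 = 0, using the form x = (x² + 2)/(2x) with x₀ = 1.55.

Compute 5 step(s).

Equation: x² - 2 = 0
Fixed-point form: x = (x² + 2)/(2x)
x₀ = 1.55

x_1 = g(1.550000) = 1.420161
x_2 = g(1.420161) = 1.414226
x_3 = g(1.414226) = 1.414214
x_4 = g(1.414214) = 1.414214
x_5 = g(1.414214) = 1.414214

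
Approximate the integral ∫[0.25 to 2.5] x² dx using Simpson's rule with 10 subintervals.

f(x) = x²
a = 0.25, b = 2.5, n = 10
h = (b - a)/n = 0.225000

Simpson's rule: (h/3)[f(x₀) + 4f(x₁) + 2f(x₂) + ... + f(xₙ)]

x_0 = 0.2500, f(x_0) = 0.062500, coefficient = 1
x_1 = 0.4750, f(x_1) = 0.225625, coefficient = 4
x_2 = 0.7000, f(x_2) = 0.490000, coefficient = 2
x_3 = 0.9250, f(x_3) = 0.855625, coefficient = 4
x_4 = 1.1500, f(x_4) = 1.322500, coefficient = 2
x_5 = 1.3750, f(x_5) = 1.890625, coefficient = 4
x_6 = 1.6000, f(x_6) = 2.560000, coefficient = 2
x_7 = 1.8250, f(x_7) = 3.330625, coefficient = 4
x_8 = 2.0500, f(x_8) = 4.202500, coefficient = 2
x_9 = 2.2750, f(x_9) = 5.175625, coefficient = 4
x_10 = 2.5000, f(x_10) = 6.250000, coefficient = 1

I ≈ (0.225000/3) × 69.375000 = 5.203125
Exact value: 5.203125
Error: 0.000000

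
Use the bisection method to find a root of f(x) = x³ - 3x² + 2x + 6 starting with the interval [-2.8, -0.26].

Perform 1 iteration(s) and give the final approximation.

f(x) = x³ - 3x² + 2x + 6
Initial interval: [-2.8, -0.26]

Iteration 1:
  c_1 = (-2.800000 + (-0.260000))/2 = -1.530000
  f(c_1) = f(-1.530000) = -7.664277
  f(a) × f(c) ≥ 0, new interval: [-1.530000, -0.260000]

After 1 iteration(s), the approximation is c_1 = -1.530000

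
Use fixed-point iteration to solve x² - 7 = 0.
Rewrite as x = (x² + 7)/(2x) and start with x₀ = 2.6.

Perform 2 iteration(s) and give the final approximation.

Equation: x² - 7 = 0
Fixed-point form: x = (x² + 7)/(2x)
x₀ = 2.6

x_1 = g(2.600000) = 2.646154
x_2 = g(2.646154) = 2.645751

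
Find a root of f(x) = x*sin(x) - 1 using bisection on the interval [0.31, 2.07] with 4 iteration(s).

f(x) = x*sin(x) - 1
Initial interval: [0.31, 2.07]

Iteration 1:
  c_1 = (0.310000 + 2.070000)/2 = 1.190000
  f(c_1) = f(1.190000) = 0.104759
  f(a) × f(c) < 0, new interval: [0.310000, 1.190000]
Iteration 2:
  c_2 = (0.310000 + 1.190000)/2 = 0.750000
  f(c_2) = f(0.750000) = -0.488771
  f(a) × f(c) ≥ 0, new interval: [0.750000, 1.190000]
Iteration 3:
  c_3 = (0.750000 + 1.190000)/2 = 0.970000
  f(c_3) = f(0.970000) = -0.199861
  f(a) × f(c) ≥ 0, new interval: [0.970000, 1.190000]
Iteration 4:
  c_4 = (0.970000 + 1.190000)/2 = 1.080000
  f(c_4) = f(1.080000) = -0.047486
  f(a) × f(c) ≥ 0, new interval: [1.080000, 1.190000]

After 4 iteration(s), the approximation is c_4 = 1.080000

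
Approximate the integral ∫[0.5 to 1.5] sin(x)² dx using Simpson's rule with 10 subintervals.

f(x) = sin(x)²
a = 0.5, b = 1.5, n = 10
h = (b - a)/n = 0.100000

Simpson's rule: (h/3)[f(x₀) + 4f(x₁) + 2f(x₂) + ... + f(xₙ)]

x_0 = 0.5000, f(x_0) = 0.229849, coefficient = 1
x_1 = 0.6000, f(x_1) = 0.318821, coefficient = 4
x_2 = 0.7000, f(x_2) = 0.415016, coefficient = 2
x_3 = 0.8000, f(x_3) = 0.514600, coefficient = 4
x_4 = 0.9000, f(x_4) = 0.613601, coefficient = 2
x_5 = 1.0000, f(x_5) = 0.708073, coefficient = 4
x_6 = 1.1000, f(x_6) = 0.794251, coefficient = 2
x_7 = 1.2000, f(x_7) = 0.868697, coefficient = 4
x_8 = 1.3000, f(x_8) = 0.928444, coefficient = 2
x_9 = 1.4000, f(x_9) = 0.971111, coefficient = 4
x_10 = 1.5000, f(x_10) = 0.994996, coefficient = 1

I ≈ (0.100000/3) × 20.252679 = 0.675089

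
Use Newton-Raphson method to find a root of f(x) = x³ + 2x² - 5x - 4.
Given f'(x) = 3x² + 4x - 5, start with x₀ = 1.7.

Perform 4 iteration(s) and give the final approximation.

f(x) = x³ + 2x² - 5x - 4
f'(x) = 3x² + 4x - 5
x₀ = 1.7

Newton-Raphson formula: x_{n+1} = x_n - f(x_n)/f'(x_n)

Iteration 1:
  f(1.700000) = -1.807000
  f'(1.700000) = 10.470000
  x_1 = 1.700000 - (-1.807000)/10.470000 = 1.872588
Iteration 2:
  f(1.872588) = 0.216627
  f'(1.872588) = 13.010115
  x_2 = 1.872588 - 0.216627/13.010115 = 1.855938
Iteration 3:
  f(1.855938) = 0.002107
  f'(1.855938) = 12.757265
  x_3 = 1.855938 - 0.002107/12.757265 = 1.855773
Iteration 4:
  f(1.855773) = 0.000000
  f'(1.855773) = 12.754765
  x_4 = 1.855773 - 0.000000/12.754765 = 1.855773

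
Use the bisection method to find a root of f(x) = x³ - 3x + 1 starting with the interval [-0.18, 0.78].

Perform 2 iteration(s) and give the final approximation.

f(x) = x³ - 3x + 1
Initial interval: [-0.18, 0.78]

Iteration 1:
  c_1 = (-0.180000 + 0.780000)/2 = 0.300000
  f(c_1) = f(0.300000) = 0.127000
  f(a) × f(c) ≥ 0, new interval: [0.300000, 0.780000]
Iteration 2:
  c_2 = (0.300000 + 0.780000)/2 = 0.540000
  f(c_2) = f(0.540000) = -0.462536
  f(a) × f(c) < 0, new interval: [0.300000, 0.540000]

After 2 iteration(s), the approximation is c_2 = 0.540000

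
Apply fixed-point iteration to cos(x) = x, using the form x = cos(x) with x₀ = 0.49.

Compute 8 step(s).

Equation: cos(x) = x
Fixed-point form: x = cos(x)
x₀ = 0.49

x_1 = g(0.490000) = 0.882333
x_2 = g(0.882333) = 0.635351
x_3 = g(0.635351) = 0.804863
x_4 = g(0.804863) = 0.693210
x_5 = g(0.693210) = 0.769199
x_6 = g(0.769199) = 0.718468
x_7 = g(0.718468) = 0.752815
x_8 = g(0.752815) = 0.729767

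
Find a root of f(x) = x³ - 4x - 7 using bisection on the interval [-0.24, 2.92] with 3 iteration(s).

f(x) = x³ - 4x - 7
Initial interval: [-0.24, 2.92]

Iteration 1:
  c_1 = (-0.240000 + 2.920000)/2 = 1.340000
  f(c_1) = f(1.340000) = -9.953896
  f(a) × f(c) ≥ 0, new interval: [1.340000, 2.920000]
Iteration 2:
  c_2 = (1.340000 + 2.920000)/2 = 2.130000
  f(c_2) = f(2.130000) = -5.856403
  f(a) × f(c) ≥ 0, new interval: [2.130000, 2.920000]
Iteration 3:
  c_3 = (2.130000 + 2.920000)/2 = 2.525000
  f(c_3) = f(2.525000) = -1.001547
  f(a) × f(c) ≥ 0, new interval: [2.525000, 2.920000]

After 3 iteration(s), the approximation is c_3 = 2.525000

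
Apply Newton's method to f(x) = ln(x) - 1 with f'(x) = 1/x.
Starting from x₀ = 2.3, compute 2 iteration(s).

f(x) = ln(x) - 1
f'(x) = 1/x
x₀ = 2.3

Newton-Raphson formula: x_{n+1} = x_n - f(x_n)/f'(x_n)

Iteration 1:
  f(2.300000) = -0.167091
  f'(2.300000) = 0.434783
  x_1 = 2.300000 - (-0.167091)/0.434783 = 2.684309
Iteration 2:
  f(2.684309) = -0.012577
  f'(2.684309) = 0.372535
  x_2 = 2.684309 - (-0.012577)/0.372535 = 2.718069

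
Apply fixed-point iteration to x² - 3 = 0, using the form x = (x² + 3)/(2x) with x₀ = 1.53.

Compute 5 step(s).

Equation: x² - 3 = 0
Fixed-point form: x = (x² + 3)/(2x)
x₀ = 1.53

x_1 = g(1.530000) = 1.745392
x_2 = g(1.745392) = 1.732102
x_3 = g(1.732102) = 1.732051
x_4 = g(1.732051) = 1.732051
x_5 = g(1.732051) = 1.732051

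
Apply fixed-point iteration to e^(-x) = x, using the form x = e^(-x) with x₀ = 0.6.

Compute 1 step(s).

Equation: e^(-x) = x
Fixed-point form: x = e^(-x)
x₀ = 0.6

x_1 = g(0.600000) = 0.548812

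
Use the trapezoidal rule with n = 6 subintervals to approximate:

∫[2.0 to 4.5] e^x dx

f(x) = e^x
a = 2.0, b = 4.5, n = 6
h = (b - a)/n = 0.416667

Trapezoidal rule: (h/2)[f(x₀) + 2f(x₁) + 2f(x₂) + ... + f(xₙ)]

x_0 = 2.0000, f(x_0) = 7.389056, coefficient = 1
x_1 = 2.4167, f(x_1) = 11.208436, coefficient = 2
x_2 = 2.8333, f(x_2) = 17.002040, coefficient = 2
x_3 = 3.2500, f(x_3) = 25.790340, coefficient = 2
x_4 = 3.6667, f(x_4) = 39.121284, coefficient = 2
x_5 = 4.0833, f(x_5) = 59.342950, coefficient = 2
x_6 = 4.5000, f(x_6) = 90.017131, coefficient = 1

I ≈ (0.416667/2) × 402.336287 = 83.820060
Exact value: 82.628075
Error: 1.191985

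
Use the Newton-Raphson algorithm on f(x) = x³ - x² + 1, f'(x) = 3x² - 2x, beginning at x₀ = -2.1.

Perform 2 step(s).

f(x) = x³ - x² + 1
f'(x) = 3x² - 2x
x₀ = -2.1

Newton-Raphson formula: x_{n+1} = x_n - f(x_n)/f'(x_n)

Iteration 1:
  f(-2.100000) = -12.671000
  f'(-2.100000) = 17.430000
  x_1 = -2.100000 - (-12.671000)/17.430000 = -1.373035
Iteration 2:
  f(-1.373035) = -3.473705
  f'(-1.373035) = 8.401745
  x_2 = -1.373035 - (-3.473705)/8.401745 = -0.959585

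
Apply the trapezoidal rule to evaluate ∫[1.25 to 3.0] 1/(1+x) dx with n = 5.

f(x) = 1/(1+x)
a = 1.25, b = 3.0, n = 5
h = (b - a)/n = 0.350000

Trapezoidal rule: (h/2)[f(x₀) + 2f(x₁) + 2f(x₂) + ... + f(xₙ)]

x_0 = 1.2500, f(x_0) = 0.444444, coefficient = 1
x_1 = 1.6000, f(x_1) = 0.384615, coefficient = 2
x_2 = 1.9500, f(x_2) = 0.338983, coefficient = 2
x_3 = 2.3000, f(x_3) = 0.303030, coefficient = 2
x_4 = 2.6500, f(x_4) = 0.273973, coefficient = 2
x_5 = 3.0000, f(x_5) = 0.250000, coefficient = 1

I ≈ (0.350000/2) × 3.295647 = 0.576738
Exact value: 0.575364
Error: 0.001374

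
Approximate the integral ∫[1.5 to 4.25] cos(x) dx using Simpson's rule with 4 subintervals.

f(x) = cos(x)
a = 1.5, b = 4.25, n = 4
h = (b - a)/n = 0.687500

Simpson's rule: (h/3)[f(x₀) + 4f(x₁) + 2f(x₂) + ... + f(xₙ)]

x_0 = 1.5000, f(x_0) = 0.070737, coefficient = 1
x_1 = 2.1875, f(x_1) = -0.578349, coefficient = 4
x_2 = 2.8750, f(x_2) = -0.964674, coefficient = 2
x_3 = 3.5625, f(x_3) = -0.912719, coefficient = 4
x_4 = 4.2500, f(x_4) = -0.446087, coefficient = 1

I ≈ (0.687500/3) × -8.268970 = -1.894972
Exact value: -1.892484
Error: 0.002488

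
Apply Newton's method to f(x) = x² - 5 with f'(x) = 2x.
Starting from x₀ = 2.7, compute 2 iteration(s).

f(x) = x² - 5
f'(x) = 2x
x₀ = 2.7

Newton-Raphson formula: x_{n+1} = x_n - f(x_n)/f'(x_n)

Iteration 1:
  f(2.700000) = 2.290000
  f'(2.700000) = 5.400000
  x_1 = 2.700000 - 2.290000/5.400000 = 2.275926
Iteration 2:
  f(2.275926) = 0.179839
  f'(2.275926) = 4.551852
  x_2 = 2.275926 - 0.179839/4.551852 = 2.236417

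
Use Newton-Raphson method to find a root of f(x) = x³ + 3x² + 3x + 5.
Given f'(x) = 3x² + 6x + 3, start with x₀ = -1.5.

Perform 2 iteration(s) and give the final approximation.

f(x) = x³ + 3x² + 3x + 5
f'(x) = 3x² + 6x + 3
x₀ = -1.5

Newton-Raphson formula: x_{n+1} = x_n - f(x_n)/f'(x_n)

Iteration 1:
  f(-1.500000) = 3.875000
  f'(-1.500000) = 0.750000
  x_1 = -1.500000 - 3.875000/0.750000 = -6.666667
Iteration 2:
  f(-6.666667) = -177.962963
  f'(-6.666667) = 96.333333
  x_2 = -6.666667 - (-177.962963)/96.333333 = -4.819300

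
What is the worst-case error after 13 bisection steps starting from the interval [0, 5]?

Bisection error bound: |error| ≤ (b-a)/2^n
|error| ≤ (5 - 0)/2^13 = 5/2^13
|error| ≤ 0.0006103516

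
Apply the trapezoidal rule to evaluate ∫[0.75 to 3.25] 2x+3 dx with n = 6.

f(x) = 2x+3
a = 0.75, b = 3.25, n = 6
h = (b - a)/n = 0.416667

Trapezoidal rule: (h/2)[f(x₀) + 2f(x₁) + 2f(x₂) + ... + f(xₙ)]

x_0 = 0.7500, f(x_0) = 4.500000, coefficient = 1
x_1 = 1.1667, f(x_1) = 5.333333, coefficient = 2
x_2 = 1.5833, f(x_2) = 6.166667, coefficient = 2
x_3 = 2.0000, f(x_3) = 7.000000, coefficient = 2
x_4 = 2.4167, f(x_4) = 7.833333, coefficient = 2
x_5 = 2.8333, f(x_5) = 8.666667, coefficient = 2
x_6 = 3.2500, f(x_6) = 9.500000, coefficient = 1

I ≈ (0.416667/2) × 84.000000 = 17.500000
Exact value: 17.500000
Error: 0.000000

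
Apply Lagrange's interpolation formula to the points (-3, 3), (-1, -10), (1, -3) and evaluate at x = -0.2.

Lagrange interpolation formula:
P(x) = Σ yᵢ × Lᵢ(x)
where Lᵢ(x) = Π_{j≠i} (x - xⱼ)/(xᵢ - xⱼ)

L_0(-0.2) = (-0.2 - (-1))/(-3 - (-1)) × (-0.2 - 1)/(-3 - 1) = -0.120000
L_1(-0.2) = (-0.2 - (-3))/(-1 - (-3)) × (-0.2 - 1)/(-1 - 1) = 0.840000
L_2(-0.2) = (-0.2 - (-3))/(1 - (-3)) × (-0.2 - (-1))/(1 - (-1)) = 0.280000

P(-0.2) = 3×L_0(-0.2) + (-10)×L_1(-0.2) + (-3)×L_2(-0.2)
P(-0.2) = -9.600000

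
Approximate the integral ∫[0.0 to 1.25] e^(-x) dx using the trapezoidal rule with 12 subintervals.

f(x) = e^(-x)
a = 0.0, b = 1.25, n = 12
h = (b - a)/n = 0.104167

Trapezoidal rule: (h/2)[f(x₀) + 2f(x₁) + 2f(x₂) + ... + f(xₙ)]

x_0 = 0.0000, f(x_0) = 1.000000, coefficient = 1
x_1 = 0.1042, f(x_1) = 0.901075, coefficient = 2
x_2 = 0.2083, f(x_2) = 0.811936, coefficient = 2
x_3 = 0.3125, f(x_3) = 0.731616, coefficient = 2
x_4 = 0.4167, f(x_4) = 0.659241, coefficient = 2
x_5 = 0.5208, f(x_5) = 0.594025, coefficient = 2
x_6 = 0.6250, f(x_6) = 0.535261, coefficient = 2
x_7 = 0.7292, f(x_7) = 0.482311, coefficient = 2
x_8 = 0.8333, f(x_8) = 0.434598, coefficient = 2
x_9 = 0.9375, f(x_9) = 0.391606, coefficient = 2
x_10 = 1.0417, f(x_10) = 0.352866, coefficient = 2
x_11 = 1.1458, f(x_11) = 0.317959, coefficient = 2
x_12 = 1.2500, f(x_12) = 0.286505, coefficient = 1

I ≈ (0.104167/2) × 13.711493 = 0.714140
Exact value: 0.713495
Error: 0.000645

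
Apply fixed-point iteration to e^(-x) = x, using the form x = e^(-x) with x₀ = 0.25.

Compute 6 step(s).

Equation: e^(-x) = x
Fixed-point form: x = e^(-x)
x₀ = 0.25

x_1 = g(0.250000) = 0.778801
x_2 = g(0.778801) = 0.458956
x_3 = g(0.458956) = 0.631943
x_4 = g(0.631943) = 0.531558
x_5 = g(0.531558) = 0.587689
x_6 = g(0.587689) = 0.555610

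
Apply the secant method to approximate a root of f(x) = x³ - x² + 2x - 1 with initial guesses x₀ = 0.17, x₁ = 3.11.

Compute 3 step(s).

f(x) = x³ - x² + 2x - 1
x₀ = 0.17, x₁ = 3.11

Secant formula: x_{n+1} = x_n - f(x_n)(x_n - x_{n-1})/(f(x_n) - f(x_{n-1}))

Iteration 1:
  f(0.170000) = -0.683987
  f(3.110000) = 25.628131
  x_2 = 3.110000 - 25.628131×(3.110000 - 0.170000)/(25.628131 - (-0.683987))
       = 0.246426
Iteration 2:
  f(3.110000) = 25.628131
  f(0.246426) = -0.552910
  x_3 = 0.246426 - (-0.552910)×(0.246426 - 3.110000)/(-0.552910 - 25.628131)
       = 0.306901
Iteration 3:
  f(0.246426) = -0.552910
  f(0.306901) = -0.451480
  x_4 = 0.306901 - (-0.451480)×(0.306901 - 0.246426)/(-0.451480 - (-0.552910))
       = 0.576085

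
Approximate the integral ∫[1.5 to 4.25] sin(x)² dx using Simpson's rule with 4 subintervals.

f(x) = sin(x)²
a = 1.5, b = 4.25, n = 4
h = (b - a)/n = 0.687500

Simpson's rule: (h/3)[f(x₀) + 4f(x₁) + 2f(x₂) + ... + f(xₙ)]

x_0 = 1.5000, f(x_0) = 0.994996, coefficient = 1
x_1 = 2.1875, f(x_1) = 0.665512, coefficient = 4
x_2 = 2.8750, f(x_2) = 0.069404, coefficient = 2
x_3 = 3.5625, f(x_3) = 0.166945, coefficient = 4
x_4 = 4.2500, f(x_4) = 0.801006, coefficient = 1

I ≈ (0.687500/3) × 5.264638 = 1.206479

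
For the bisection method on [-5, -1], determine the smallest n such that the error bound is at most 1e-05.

We need (b-a)/2^n ≤ 1e-05
(-1 - (-5))/2^n ≤ 1e-05
4/2^n ≤ 1e-05
2^n ≥ 400000
n ≥ log₂(400000) = 18.61
n ≥ 19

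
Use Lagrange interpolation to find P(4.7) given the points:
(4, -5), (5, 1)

Lagrange interpolation formula:
P(x) = Σ yᵢ × Lᵢ(x)
where Lᵢ(x) = Π_{j≠i} (x - xⱼ)/(xᵢ - xⱼ)

L_0(4.7) = (4.7 - 5)/(4 - 5) = 0.300000
L_1(4.7) = (4.7 - 4)/(5 - 4) = 0.700000

P(4.7) = (-5)×L_0(4.7) + 1×L_1(4.7)
P(4.7) = -0.800000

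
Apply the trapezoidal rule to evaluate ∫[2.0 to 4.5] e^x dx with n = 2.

f(x) = e^x
a = 2.0, b = 4.5, n = 2
h = (b - a)/n = 1.250000

Trapezoidal rule: (h/2)[f(x₀) + 2f(x₁) + 2f(x₂) + ... + f(xₙ)]

x_0 = 2.0000, f(x_0) = 7.389056, coefficient = 1
x_1 = 3.2500, f(x_1) = 25.790340, coefficient = 2
x_2 = 4.5000, f(x_2) = 90.017131, coefficient = 1

I ≈ (1.250000/2) × 148.986867 = 93.116792
Exact value: 82.628075
Error: 10.488717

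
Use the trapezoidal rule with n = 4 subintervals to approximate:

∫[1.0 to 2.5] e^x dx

f(x) = e^x
a = 1.0, b = 2.5, n = 4
h = (b - a)/n = 0.375000

Trapezoidal rule: (h/2)[f(x₀) + 2f(x₁) + 2f(x₂) + ... + f(xₙ)]

x_0 = 1.0000, f(x_0) = 2.718282, coefficient = 1
x_1 = 1.3750, f(x_1) = 3.955077, coefficient = 2
x_2 = 1.7500, f(x_2) = 5.754603, coefficient = 2
x_3 = 2.1250, f(x_3) = 8.372897, coefficient = 2
x_4 = 2.5000, f(x_4) = 12.182494, coefficient = 1

I ≈ (0.375000/2) × 51.065930 = 9.574862
Exact value: 9.464212
Error: 0.110650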